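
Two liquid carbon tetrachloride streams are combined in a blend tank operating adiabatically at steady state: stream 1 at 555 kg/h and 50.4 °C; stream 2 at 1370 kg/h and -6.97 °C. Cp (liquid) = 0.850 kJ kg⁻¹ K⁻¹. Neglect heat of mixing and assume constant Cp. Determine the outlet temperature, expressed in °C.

No heat crosses the boundary, so H_out = H_in.
T_out = Σ ṁᵢCp,ᵢTᵢ / Σ ṁᵢCp,ᵢ
      = 15660 / 1636.2 = 9.5704 °C

T_out = 9.57 °C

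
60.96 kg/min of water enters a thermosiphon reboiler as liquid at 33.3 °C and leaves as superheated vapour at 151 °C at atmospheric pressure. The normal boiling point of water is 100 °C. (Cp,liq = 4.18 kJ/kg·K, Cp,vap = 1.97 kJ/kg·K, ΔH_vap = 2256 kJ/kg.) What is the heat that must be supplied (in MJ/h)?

liquid 33.3→100 °C: 278.81 kJ/kg
vaporisation at 100 °C: 2256 kJ/kg
vapour 100→151 °C: 100.47 kJ/kg
Δh = 278.81 + 2256 + 100.47 = 2635.3 kJ/kg
Q = ṁ·Δh = 60.96 kg/min × 2635.3 kJ/kg = 160650 kJ/min
|Q| = 2677.4 kW = 9638.8 MJ/h

Q = 9640 MJ/h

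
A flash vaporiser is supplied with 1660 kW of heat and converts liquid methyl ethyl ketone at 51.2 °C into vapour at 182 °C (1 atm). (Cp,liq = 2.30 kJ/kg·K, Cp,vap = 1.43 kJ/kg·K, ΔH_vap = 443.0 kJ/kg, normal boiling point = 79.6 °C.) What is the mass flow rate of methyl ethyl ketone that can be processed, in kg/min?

Δh = 2.30×(79.6−51.2) + 443.0 + 1.43×(182−79.6) = 654.75 kJ/kg
Q = 1660 kW = 1660 kJ/s = 99600 kJ/min
ṁ = Q/Δh = 99600 / 654.75 = 152.12 kg/min

ṁ = 152 kg/min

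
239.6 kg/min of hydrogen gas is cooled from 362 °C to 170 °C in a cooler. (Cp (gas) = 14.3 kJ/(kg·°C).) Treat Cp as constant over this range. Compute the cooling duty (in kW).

Q = ṁ·Cp·ΔT = 239.6 × 14.3 × (170 − 362) = -657850 kJ/min
Converting: 657850 / 60 s = 10964 kW

Q_c = 11000 kW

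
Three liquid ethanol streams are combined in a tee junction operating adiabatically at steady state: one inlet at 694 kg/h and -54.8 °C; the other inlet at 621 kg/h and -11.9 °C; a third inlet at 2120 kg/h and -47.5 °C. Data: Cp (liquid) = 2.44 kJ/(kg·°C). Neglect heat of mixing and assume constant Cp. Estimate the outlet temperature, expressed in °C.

No heat crosses the boundary, so H_out = H_in.
Σ ṁᵢCp,ᵢTᵢ = 694×2.44×-54.8 + 621×2.44×-11.9 + 2120×2.44×-47.5 = -356540
Σ ṁᵢCp,ᵢ = 694×2.44 + 621×2.44 + 2120×2.44 = 8381.4
T_out = -356540 / 8381.4 = -42.539 °C

T_out = -42.5 °C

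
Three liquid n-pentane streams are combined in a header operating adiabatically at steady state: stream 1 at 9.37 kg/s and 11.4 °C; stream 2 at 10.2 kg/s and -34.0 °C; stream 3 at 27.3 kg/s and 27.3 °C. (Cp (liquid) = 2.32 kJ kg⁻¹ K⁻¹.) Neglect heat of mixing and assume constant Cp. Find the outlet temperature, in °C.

T_out = 10.8 °C

Adiabatic, steady state ⇒ Σ ṁᵢCp,ᵢ(T_out − Tᵢ) = 0
Σ ṁᵢCp,ᵢTᵢ = 9.37×2.32×11.4 + 10.2×2.32×-34.0 + 27.3×2.32×27.3 = 1172.3
Σ ṁᵢCp,ᵢ = 9.37×2.32 + 10.2×2.32 + 27.3×2.32 = 108.74
T_out = 1172.3 / 108.74 = 10.781 °C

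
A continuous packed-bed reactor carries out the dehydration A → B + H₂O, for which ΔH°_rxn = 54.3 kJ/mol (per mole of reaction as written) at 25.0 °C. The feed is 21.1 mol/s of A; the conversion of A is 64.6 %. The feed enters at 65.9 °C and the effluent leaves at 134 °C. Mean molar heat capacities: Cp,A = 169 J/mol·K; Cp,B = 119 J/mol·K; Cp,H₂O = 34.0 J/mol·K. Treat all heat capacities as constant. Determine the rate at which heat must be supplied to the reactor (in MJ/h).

Q_in = 3450 MJ/h

Extent of reaction ξ = 0.646 × 21.1 = 13.631 mol/s
Reaction term: ξ·ΔH°_rxn = 13.631 × 54.3 = 740.14 kJ/s
Sensible, feed 65.9→25 °C: -145.85 kJ/s
Outlet flows (mol/s): A 7.4694, B 13.631, H₂O 13.631
Sensible, products 25→134 °C: 364.91 kJ/s
Q = ΔH = 959.21 kJ/s = 959.21 kW
Heat supplied = 3453.1 MJ/h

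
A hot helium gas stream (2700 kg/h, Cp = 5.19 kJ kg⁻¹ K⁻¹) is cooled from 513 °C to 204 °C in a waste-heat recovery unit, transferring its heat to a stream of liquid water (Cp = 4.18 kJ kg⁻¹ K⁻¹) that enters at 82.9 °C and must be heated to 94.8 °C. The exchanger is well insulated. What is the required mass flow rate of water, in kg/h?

ṁ_c = 87000 kg/h

Heat released by hot stream: Q = 2700 × 5.19 × (513 − 204) = 4.33e+06 kJ/h
Energy balance on cold side (adiabatic exchanger): Q = ṁ_c·Cp_c·(T_c,out − T_c,in)
ṁ_c = 4.33e+06 / [4.18 × (94.8 − 82.9)] = 87050 kg/h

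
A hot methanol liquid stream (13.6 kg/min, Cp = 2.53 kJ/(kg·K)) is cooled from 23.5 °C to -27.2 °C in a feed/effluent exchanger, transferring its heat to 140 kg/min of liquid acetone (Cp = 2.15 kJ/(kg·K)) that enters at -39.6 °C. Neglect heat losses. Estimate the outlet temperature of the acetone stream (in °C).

Heat released by hot stream: Q = 13.6 × 2.53 × (23.5 − -27.2) = 1744.5 kJ/min
Energy balance on cold side (adiabatic exchanger): Q = ṁ_c·Cp_c·(T_c,out − T_c,in)
T_c,out = -39.6 + 1744.5/(140 × 2.15) = -33.804 °C

T_c,out = -33.8 °C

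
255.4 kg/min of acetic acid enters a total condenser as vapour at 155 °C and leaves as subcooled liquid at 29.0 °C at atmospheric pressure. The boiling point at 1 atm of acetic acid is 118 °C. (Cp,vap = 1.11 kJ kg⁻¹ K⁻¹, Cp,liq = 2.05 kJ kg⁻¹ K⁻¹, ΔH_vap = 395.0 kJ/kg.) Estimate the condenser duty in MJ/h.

Q_c = 9480 MJ/h

vapour 155→118 °C: -41.07 kJ/kg
condensation at 118 °C: -395 kJ/kg
liquid 118→29.0 °C: -182.45 kJ/kg
Δh = -41.07 + -395 + -182.45 = -618.52 kJ/kg
Q = ṁ·Δh = 255.4 kg/min × -618.52 kJ/kg = -157970 kJ/min
|Q| = 2632.8 kW = 9478.2 MJ/h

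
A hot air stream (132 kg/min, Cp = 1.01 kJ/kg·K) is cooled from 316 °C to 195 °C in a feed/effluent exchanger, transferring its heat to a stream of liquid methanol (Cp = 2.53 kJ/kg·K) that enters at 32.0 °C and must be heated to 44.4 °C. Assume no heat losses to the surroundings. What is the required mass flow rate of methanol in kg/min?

ṁ_c = 514 kg/min

Heat released by hot stream: Q = 132 × 1.01 × (316 − 195) = 16132 kJ/min
Energy balance on cold side (adiabatic exchanger): Q = ṁ_c·Cp_c·(T_c,out − T_c,in)
ṁ_c = 16132 / [2.53 × (44.4 − 32.0)] = 514.21 kg/min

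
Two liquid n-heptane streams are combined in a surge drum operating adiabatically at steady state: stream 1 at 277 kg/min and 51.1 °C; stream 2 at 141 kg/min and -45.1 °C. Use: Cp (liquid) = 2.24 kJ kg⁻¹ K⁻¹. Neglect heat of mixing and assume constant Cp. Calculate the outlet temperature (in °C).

T_out = 18.6 °C

Energy balance with Q = 0: Σ ṁᵢCp,ᵢ(T_out − Tᵢ) = 0
Σ ṁᵢCp,ᵢTᵢ = 277×2.24×51.1 + 141×2.24×-45.1 = 17462
Σ ṁᵢCp,ᵢ = 277×2.24 + 141×2.24 = 936.32
T_out = 17462 / 936.32 = 18.65 °C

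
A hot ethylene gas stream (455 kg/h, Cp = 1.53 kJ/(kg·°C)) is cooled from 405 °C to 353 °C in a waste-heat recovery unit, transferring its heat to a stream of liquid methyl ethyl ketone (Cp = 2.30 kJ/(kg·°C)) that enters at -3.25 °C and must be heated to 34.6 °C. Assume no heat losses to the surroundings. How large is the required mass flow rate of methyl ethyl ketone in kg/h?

ṁ_c = 416 kg/h

Heat released by hot stream: Q = 455 × 1.53 × (405 − 353) = 36200 kJ/h
Energy balance on cold side (adiabatic exchanger): Q = ṁ_c·Cp_c·(T_c,out − T_c,in)
ṁ_c = 36200 / [2.30 × (34.6 − -3.25)] = 415.83 kg/h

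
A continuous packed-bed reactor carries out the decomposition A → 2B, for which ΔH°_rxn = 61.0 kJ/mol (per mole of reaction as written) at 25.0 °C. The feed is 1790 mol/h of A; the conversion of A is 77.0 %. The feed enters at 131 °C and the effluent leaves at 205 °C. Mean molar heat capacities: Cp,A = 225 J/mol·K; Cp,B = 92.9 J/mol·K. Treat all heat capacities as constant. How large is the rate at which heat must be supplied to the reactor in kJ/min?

Extent of reaction ξ = 0.770 × 1790 = 1378.3 mol/h
Reaction term: ξ·ΔH°_rxn = 1378.3 × 61.0 = 84076 kJ/h
Sensible, feed 131→25 °C: -42692 kJ/h
Outlet flows (mol/h): A 411.7, B 2756.6
Sensible, products 25→205 °C: 62770 kJ/h
Q = ΔH = 104150 kJ/h = 28.932 kW
Heat supplied = 1735.9 kJ/min

Q_in = 1740 kJ/min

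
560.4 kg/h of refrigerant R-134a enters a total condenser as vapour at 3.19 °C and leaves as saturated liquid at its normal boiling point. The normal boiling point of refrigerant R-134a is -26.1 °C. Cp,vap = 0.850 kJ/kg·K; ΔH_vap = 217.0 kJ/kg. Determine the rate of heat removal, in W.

Q_c = 37700 W

vapour 3.19→-26.1 °C: -24.897 kJ/kg
condensation at -26.1 °C: -217 kJ/kg
Δh = -24.897 + -217 = -241.9 kJ/kg
Q = ṁ·Δh = 560.4 kg/h × -241.9 kJ/kg = -135560 kJ/h
|Q| = 37.655 kW = 37655 W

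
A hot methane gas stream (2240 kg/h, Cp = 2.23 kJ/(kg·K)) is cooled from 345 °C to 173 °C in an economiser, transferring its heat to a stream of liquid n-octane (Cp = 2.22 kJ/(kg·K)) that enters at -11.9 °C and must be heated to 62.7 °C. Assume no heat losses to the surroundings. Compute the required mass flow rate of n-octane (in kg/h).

Heat released by hot stream: Q = 2240 × 2.23 × (345 − 173) = 859170 kJ/h
Energy balance on cold side (adiabatic exchanger): Q = ṁ_c·Cp_c·(T_c,out − T_c,in)
ṁ_c = 859170 / [2.22 × (62.7 − -11.9)] = 5187.9 kg/h

ṁ_c = 5190 kg/h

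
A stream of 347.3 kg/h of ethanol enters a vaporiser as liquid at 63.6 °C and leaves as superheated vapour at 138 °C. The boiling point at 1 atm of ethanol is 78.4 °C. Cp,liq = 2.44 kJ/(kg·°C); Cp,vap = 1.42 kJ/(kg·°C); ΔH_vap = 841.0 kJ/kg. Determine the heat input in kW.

Q = 92.8 kW

liquid 63.6→78.4 °C: 36.112 kJ/kg
vaporisation at 78.4 °C: 841 kJ/kg
vapour 78.4→138 °C: 84.632 kJ/kg
Δh = 36.112 + 841 + 84.632 = 961.74 kJ/kg
Q = ṁ·Δh = 347.3 kg/h × 961.74 kJ/kg = 334010 kJ/h
|Q| = 92.782 kW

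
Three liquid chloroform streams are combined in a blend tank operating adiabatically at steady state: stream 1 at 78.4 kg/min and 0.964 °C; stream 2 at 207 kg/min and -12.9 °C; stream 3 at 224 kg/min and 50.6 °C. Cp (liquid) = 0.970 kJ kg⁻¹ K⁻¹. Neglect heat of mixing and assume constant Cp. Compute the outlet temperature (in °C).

Adiabatic, steady state ⇒ Σ ṁᵢCp,ᵢ(T_out − Tᵢ) = 0
Σ ṁᵢCp,ᵢTᵢ = 78.4×0.970×0.964 + 207×0.970×-12.9 + 224×0.970×50.6 = 8477.5
Σ ṁᵢCp,ᵢ = 78.4×0.970 + 207×0.970 + 224×0.970 = 494.12
T_out = 8477.5 / 494.12 = 17.157 °C

T_out = 17.2 °C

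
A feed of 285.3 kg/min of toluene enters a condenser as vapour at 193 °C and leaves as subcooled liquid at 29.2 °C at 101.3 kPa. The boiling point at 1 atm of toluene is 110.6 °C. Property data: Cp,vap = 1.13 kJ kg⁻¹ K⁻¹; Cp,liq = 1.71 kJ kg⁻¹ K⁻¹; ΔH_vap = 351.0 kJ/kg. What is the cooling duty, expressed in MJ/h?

Q_c = 9990 MJ/h

vapour 193→110.6 °C: -93.112 kJ/kg
condensation at 110.6 °C: -351 kJ/kg
liquid 110.6→29.2 °C: -139.19 kJ/kg
Δh = -93.112 + -351 + -139.19 = -583.31 kJ/kg
Q = ṁ·Δh = 285.3 kg/min × -583.31 kJ/kg = -166420 kJ/min
|Q| = 2773.6 kW = 9985 MJ/h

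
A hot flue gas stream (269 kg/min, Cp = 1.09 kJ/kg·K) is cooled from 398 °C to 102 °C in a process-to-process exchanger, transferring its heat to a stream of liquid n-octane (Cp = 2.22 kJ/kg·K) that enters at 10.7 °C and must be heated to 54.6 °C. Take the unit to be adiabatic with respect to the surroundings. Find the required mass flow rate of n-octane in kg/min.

Heat released by hot stream: Q = 269 × 1.09 × (398 − 102) = 86790 kJ/min
Energy balance on cold side (adiabatic exchanger): Q = ṁ_c·Cp_c·(T_c,out − T_c,in)
ṁ_c = 86790 / [2.22 × (54.6 − 10.7)] = 890.54 kg/min

ṁ_c = 891 kg/min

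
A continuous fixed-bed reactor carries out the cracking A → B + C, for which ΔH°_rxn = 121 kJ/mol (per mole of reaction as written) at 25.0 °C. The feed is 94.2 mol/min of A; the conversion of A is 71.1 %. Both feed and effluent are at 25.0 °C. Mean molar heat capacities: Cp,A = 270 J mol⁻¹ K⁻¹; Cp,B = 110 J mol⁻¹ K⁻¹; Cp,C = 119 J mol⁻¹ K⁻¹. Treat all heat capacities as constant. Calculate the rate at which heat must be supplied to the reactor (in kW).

Q_in = 135 kW

Extent of reaction ξ = 0.711 × 94.2 = 66.976 mol/min
Reaction term: ξ·ΔH°_rxn = 66.976 × 121 = 8104.1 kJ/min
Q = ΔH = 8104.1 kJ/min = 135.07 kW
Heat supplied = 135.07 kW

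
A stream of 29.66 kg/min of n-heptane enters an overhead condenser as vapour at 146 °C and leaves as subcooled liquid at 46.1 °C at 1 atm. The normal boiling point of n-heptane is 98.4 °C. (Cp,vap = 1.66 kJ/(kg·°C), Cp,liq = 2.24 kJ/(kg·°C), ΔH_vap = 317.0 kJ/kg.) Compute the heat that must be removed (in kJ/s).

Q_c = 254 kJ/s

vapour 146→98.4 °C: -79.016 kJ/kg
condensation at 98.4 °C: -317 kJ/kg
liquid 98.4→46.1 °C: -117.15 kJ/kg
Δh = -79.016 + -317 + -117.15 = -513.17 kJ/kg
Q = ṁ·Δh = 29.66 kg/min × -513.17 kJ/kg = -15221 kJ/min
|Q| = 253.68 kW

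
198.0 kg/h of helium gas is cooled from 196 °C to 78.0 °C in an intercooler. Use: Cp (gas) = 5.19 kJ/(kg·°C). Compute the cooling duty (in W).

Q = ṁ·Cp·ΔT = 198.0 × 5.19 × (78.0 − 196) = -121260 kJ/h
Converting: 121260 / 3600 s = 33.683 kW
Cooling duty = 33683 W

Q_c = 33700 W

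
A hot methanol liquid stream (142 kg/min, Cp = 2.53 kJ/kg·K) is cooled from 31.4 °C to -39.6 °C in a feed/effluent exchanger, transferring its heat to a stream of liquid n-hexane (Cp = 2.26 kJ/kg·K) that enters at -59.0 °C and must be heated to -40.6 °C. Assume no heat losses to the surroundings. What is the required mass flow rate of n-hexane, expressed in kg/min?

Heat released by hot stream: Q = 142 × 2.53 × (31.4 − -39.6) = 25507 kJ/min
Energy balance on cold side (adiabatic exchanger): Q = ṁ_c·Cp_c·(T_c,out − T_c,in)
ṁ_c = 25507 / [2.26 × (-40.6 − -59.0)] = 613.4 kg/min

ṁ_c = 613 kg/min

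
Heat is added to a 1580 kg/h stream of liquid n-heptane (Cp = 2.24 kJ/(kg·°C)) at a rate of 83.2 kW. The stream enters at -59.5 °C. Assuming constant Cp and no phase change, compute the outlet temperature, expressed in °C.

T_out = 25.1 °C

Q = 83.2 kW = 299520 kJ/h
ΔT = Q/(ṁ·Cp) = 299520/(1580×2.24) = 84.629 K
T_out = -59.5 + 84.629 = 25.129 °C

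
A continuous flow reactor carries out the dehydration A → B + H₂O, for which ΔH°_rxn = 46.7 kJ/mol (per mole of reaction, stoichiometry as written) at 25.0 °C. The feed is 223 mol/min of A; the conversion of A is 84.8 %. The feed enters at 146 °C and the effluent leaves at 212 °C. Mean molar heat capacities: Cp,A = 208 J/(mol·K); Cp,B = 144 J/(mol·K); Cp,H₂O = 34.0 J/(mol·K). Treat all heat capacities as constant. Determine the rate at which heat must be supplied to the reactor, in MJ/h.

Q_in = 650 MJ/h

Extent of reaction ξ = 0.848 × 223 = 189.1 mol/min
Reaction term: ξ·ΔH°_rxn = 189.1 × 46.7 = 8831.2 kJ/min
Sensible, feed 146→25 °C: -5612.5 kJ/min
Outlet flows (mol/min): A 33.896, B 189.1, H₂O 189.1
Sensible, products 25→212 °C: 7612.9 kJ/min
Q = ΔH = 10832 kJ/min = 180.53 kW
Heat supplied = 649.9 MJ/h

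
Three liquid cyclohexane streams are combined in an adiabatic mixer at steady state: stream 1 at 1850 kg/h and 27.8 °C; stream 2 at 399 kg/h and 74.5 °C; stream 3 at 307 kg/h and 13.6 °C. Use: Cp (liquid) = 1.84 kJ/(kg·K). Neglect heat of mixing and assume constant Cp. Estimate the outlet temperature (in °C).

T_out = 33.4 °C

Energy balance with Q = 0: Σ ṁᵢCp,ᵢ(T_out − Tᵢ) = 0
Σ ṁᵢCp,ᵢTᵢ = 1850×1.84×27.8 + 399×1.84×74.5 + 307×1.84×13.6 = 157010
Σ ṁᵢCp,ᵢ = 1850×1.84 + 399×1.84 + 307×1.84 = 4703
T_out = 157010 / 4703 = 33.384 °C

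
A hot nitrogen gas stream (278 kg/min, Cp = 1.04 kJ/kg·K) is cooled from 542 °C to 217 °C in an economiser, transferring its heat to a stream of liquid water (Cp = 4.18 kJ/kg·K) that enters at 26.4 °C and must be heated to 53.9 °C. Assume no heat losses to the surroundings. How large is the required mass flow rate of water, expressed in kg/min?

ṁ_c = 817 kg/min

Heat released by hot stream: Q = 278 × 1.04 × (542 − 217) = 93964 kJ/min
Energy balance on cold side (adiabatic exchanger): Q = ṁ_c·Cp_c·(T_c,out − T_c,in)
ṁ_c = 93964 / [4.18 × (53.9 − 26.4)] = 817.43 kg/min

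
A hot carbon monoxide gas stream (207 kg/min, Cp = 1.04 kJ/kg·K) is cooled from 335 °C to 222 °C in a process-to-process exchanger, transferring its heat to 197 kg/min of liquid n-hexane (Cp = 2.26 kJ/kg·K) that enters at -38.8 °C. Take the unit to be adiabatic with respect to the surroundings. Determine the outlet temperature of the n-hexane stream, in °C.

T_c,out = 15.8 °C

Heat released by hot stream: Q = 207 × 1.04 × (335 − 222) = 24327 kJ/min
Energy balance on cold side (adiabatic exchanger): Q = ṁ_c·Cp_c·(T_c,out − T_c,in)
T_c,out = -38.8 + 24327/(197 × 2.26) = 15.84 °C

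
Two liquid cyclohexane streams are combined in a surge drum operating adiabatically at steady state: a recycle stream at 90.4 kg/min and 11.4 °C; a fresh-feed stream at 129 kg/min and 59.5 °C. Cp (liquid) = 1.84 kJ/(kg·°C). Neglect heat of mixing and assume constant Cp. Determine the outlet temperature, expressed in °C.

Energy balance with Q = 0: Σ ṁᵢCp,ᵢ(T_out − Tᵢ) = 0
Σ ṁᵢCp,ᵢTᵢ = 90.4×1.84×11.4 + 129×1.84×59.5 = 16019
Σ ṁᵢCp,ᵢ = 90.4×1.84 + 129×1.84 = 403.7
T_out = 16019 / 403.7 = 39.681 °C

T_out = 39.7 °C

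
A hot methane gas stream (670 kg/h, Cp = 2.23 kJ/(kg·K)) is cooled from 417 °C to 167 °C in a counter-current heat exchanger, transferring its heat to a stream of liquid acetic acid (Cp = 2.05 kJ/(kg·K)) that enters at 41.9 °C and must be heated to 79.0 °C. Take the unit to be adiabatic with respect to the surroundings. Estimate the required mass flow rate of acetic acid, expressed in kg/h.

ṁ_c = 4910 kg/h

Heat released by hot stream: Q = 670 × 2.23 × (417 − 167) = 373520 kJ/h
Energy balance on cold side (adiabatic exchanger): Q = ṁ_c·Cp_c·(T_c,out − T_c,in)
ṁ_c = 373520 / [2.05 × (79.0 − 41.9)] = 4911.2 kg/h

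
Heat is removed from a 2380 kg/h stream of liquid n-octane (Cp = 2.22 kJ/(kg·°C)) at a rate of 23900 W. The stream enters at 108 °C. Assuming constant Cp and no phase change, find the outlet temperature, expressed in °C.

T_out = 91.7 °C

Q = 23900 W = 86040 kJ/h
ΔT = Q/(ṁ·Cp) = 86040/(2380×2.22) = 16.284 K
T_out = 108 − 16.284 = 91.716 °C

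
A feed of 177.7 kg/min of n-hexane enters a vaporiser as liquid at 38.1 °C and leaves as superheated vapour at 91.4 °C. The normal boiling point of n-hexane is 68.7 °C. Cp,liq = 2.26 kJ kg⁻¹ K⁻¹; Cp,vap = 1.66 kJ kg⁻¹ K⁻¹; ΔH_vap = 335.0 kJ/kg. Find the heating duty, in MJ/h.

Q = 4710 MJ/h

liquid 38.1→68.7 °C: 69.156 kJ/kg
vaporisation at 68.7 °C: 335 kJ/kg
vapour 68.7→91.4 °C: 37.682 kJ/kg
Δh = 69.156 + 335 + 37.682 = 441.84 kJ/kg
Q = ṁ·Δh = 177.7 kg/min × 441.84 kJ/kg = 78515 kJ/min
|Q| = 1308.6 kW = 4710.9 MJ/h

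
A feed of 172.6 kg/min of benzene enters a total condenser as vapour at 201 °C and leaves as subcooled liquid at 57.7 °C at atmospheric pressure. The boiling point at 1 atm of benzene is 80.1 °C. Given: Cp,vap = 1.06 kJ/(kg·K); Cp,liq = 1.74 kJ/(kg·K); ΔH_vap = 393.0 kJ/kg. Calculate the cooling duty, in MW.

vapour 201→80.1 °C: -128.15 kJ/kg
condensation at 80.1 °C: -393 kJ/kg
liquid 80.1→57.7 °C: -38.976 kJ/kg
Δh = -128.15 + -393 + -38.976 = -560.13 kJ/kg
Q = ṁ·Δh = 172.6 kg/min × -560.13 kJ/kg = -96678 kJ/min
|Q| = 1611.3 kW = 1.6113 MW

Q_c = 1.61 MW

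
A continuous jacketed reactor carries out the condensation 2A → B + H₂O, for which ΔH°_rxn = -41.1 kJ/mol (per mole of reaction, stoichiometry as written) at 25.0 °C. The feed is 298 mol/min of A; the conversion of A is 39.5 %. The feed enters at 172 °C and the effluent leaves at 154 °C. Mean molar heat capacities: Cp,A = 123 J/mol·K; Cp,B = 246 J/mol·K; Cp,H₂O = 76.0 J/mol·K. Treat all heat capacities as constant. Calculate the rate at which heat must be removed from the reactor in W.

Extent of reaction ξ = 0.395 × 298 / 2 = 58.855 mol/min
Reaction term: ξ·ΔH°_rxn = 58.855 × -41.1 = -2418.9 kJ/min
Sensible, feed 172→25 °C: -5388.1 kJ/min
Outlet flows (mol/min): A 180.29, B 58.855, H₂O 58.855
Sensible, products 25→154 °C: 5305.4 kJ/min
Q = ΔH = -2501.7 kJ/min = -41.695 kW
Heat removed = 41695 W

Q_out = 41700 W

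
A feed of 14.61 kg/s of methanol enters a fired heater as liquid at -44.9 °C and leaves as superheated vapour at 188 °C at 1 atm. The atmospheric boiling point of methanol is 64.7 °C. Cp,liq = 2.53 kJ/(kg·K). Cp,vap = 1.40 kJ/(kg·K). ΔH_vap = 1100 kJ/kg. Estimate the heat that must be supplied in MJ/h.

liquid -44.9→64.7 °C: 277.29 kJ/kg
vaporisation at 64.7 °C: 1100 kJ/kg
vapour 64.7→188 °C: 172.62 kJ/kg
Δh = 277.29 + 1100 + 172.62 = 1549.9 kJ/kg
Q = ṁ·Δh = 14.61 kg/s × 1549.9 kJ/kg = 22644 kJ/s
|Q| = 22644 kW = 81519 MJ/h

Q = 81500 MJ/h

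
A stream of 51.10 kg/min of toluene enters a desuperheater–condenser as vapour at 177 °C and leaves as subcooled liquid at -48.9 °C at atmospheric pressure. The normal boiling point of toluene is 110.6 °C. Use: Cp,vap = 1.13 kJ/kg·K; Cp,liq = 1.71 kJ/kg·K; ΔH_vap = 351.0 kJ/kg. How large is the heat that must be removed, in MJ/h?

Q_c = 2140 MJ/h

vapour 177→110.6 °C: -75.032 kJ/kg
condensation at 110.6 °C: -351 kJ/kg
liquid 110.6→-48.9 °C: -272.75 kJ/kg
Δh = -75.032 + -351 + -272.75 = -698.78 kJ/kg
Q = ṁ·Δh = 51.10 kg/min × -698.78 kJ/kg = -35708 kJ/min
|Q| = 595.13 kW = 2142.5 MJ/h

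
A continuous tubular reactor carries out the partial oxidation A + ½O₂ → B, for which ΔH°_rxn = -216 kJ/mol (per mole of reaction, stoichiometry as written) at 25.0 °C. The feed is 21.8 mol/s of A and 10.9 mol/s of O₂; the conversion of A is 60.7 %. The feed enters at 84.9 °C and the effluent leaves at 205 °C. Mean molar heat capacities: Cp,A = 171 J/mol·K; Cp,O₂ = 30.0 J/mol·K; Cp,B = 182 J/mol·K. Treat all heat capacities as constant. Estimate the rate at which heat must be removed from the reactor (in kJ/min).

Q_out = 143000 kJ/min

Extent of reaction ξ = 0.607 × 21.8 = 13.233 mol/s
Reaction term: ξ·ΔH°_rxn = 13.233 × -216 = -2858.2 kJ/s
Sensible, feed 84.9→25 °C: -242.88 kJ/s
Outlet flows (mol/s): A 8.5674, O₂ 4.2837, B 13.233
Sensible, products 25→205 °C: 720.34 kJ/s
Q = ΔH = -2380.8 kJ/s = -2380.8 kW
Heat removed = 142850 kJ/min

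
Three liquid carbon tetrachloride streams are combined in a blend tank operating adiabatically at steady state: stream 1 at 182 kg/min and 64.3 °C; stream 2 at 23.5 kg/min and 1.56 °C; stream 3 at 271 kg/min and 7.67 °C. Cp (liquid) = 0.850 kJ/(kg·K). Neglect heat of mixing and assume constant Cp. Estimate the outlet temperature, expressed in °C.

T_out = 29.0 °C

No heat crosses the boundary, so H_out = H_in.
T_out = Σ ṁᵢCp,ᵢTᵢ / Σ ṁᵢCp,ᵢ
      = 11745 / 405.02 = 28.999 °C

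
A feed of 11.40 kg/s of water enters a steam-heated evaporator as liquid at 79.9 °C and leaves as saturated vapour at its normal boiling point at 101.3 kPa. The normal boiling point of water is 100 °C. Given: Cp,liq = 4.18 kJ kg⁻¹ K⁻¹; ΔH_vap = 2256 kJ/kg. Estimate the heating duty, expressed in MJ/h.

liquid 79.9→100 °C: 84.018 kJ/kg
vaporisation at 100 °C: 2256 kJ/kg
Δh = 84.018 + 2256 = 2340 kJ/kg
Q = ṁ·Δh = 11.40 kg/s × 2340 kJ/kg = 26676 kJ/s
|Q| = 26676 kW = 96034 MJ/h

Q = 96000 MJ/h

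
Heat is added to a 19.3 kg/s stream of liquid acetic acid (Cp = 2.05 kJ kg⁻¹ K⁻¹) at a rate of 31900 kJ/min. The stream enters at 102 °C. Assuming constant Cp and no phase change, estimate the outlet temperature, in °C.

T_out = 115 °C

Q = 31900 kJ/min = 531.67 kJ/s
ΔT = Q/(ṁ·Cp) = 531.67/(19.3×2.05) = 13.438 K
T_out = 102 + 13.438 = 115.44 °C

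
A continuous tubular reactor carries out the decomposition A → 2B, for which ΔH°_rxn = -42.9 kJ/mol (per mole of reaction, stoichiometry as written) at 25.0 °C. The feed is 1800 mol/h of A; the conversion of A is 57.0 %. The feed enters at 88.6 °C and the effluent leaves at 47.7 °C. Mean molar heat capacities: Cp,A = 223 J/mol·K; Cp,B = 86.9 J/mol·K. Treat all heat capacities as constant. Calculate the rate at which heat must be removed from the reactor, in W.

Q_out = 17100 W

Extent of reaction ξ = 0.570 × 1800 = 1026 mol/h
Reaction term: ξ·ΔH°_rxn = 1026 × -42.9 = -44015 kJ/h
Sensible, feed 88.6→25 °C: -25529 kJ/h
Outlet flows (mol/h): A 774, B 2052
Sensible, products 25→47.7 °C: 7965.9 kJ/h
Q = ΔH = -61579 kJ/h = -17.105 kW
Heat removed = 17105 W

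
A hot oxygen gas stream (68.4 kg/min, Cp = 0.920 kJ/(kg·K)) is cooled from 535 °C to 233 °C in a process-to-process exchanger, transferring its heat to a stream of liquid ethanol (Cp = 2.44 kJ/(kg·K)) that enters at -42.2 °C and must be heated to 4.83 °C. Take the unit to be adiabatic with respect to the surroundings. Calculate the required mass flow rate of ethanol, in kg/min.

ṁ_c = 166 kg/min

Heat released by hot stream: Q = 68.4 × 0.920 × (535 − 233) = 19004 kJ/min
Energy balance on cold side (adiabatic exchanger): Q = ṁ_c·Cp_c·(T_c,out − T_c,in)
ṁ_c = 19004 / [2.44 × (4.83 − -42.2)] = 165.61 kg/min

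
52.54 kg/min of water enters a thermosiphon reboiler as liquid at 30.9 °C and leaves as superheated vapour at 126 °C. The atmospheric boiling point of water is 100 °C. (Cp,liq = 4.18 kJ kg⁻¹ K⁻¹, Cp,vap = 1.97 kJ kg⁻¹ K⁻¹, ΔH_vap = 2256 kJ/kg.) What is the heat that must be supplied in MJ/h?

liquid 30.9→100 °C: 288.84 kJ/kg
vaporisation at 100 °C: 2256 kJ/kg
vapour 100→126 °C: 51.22 kJ/kg
Δh = 288.84 + 2256 + 51.22 = 2596.1 kJ/kg
Q = ṁ·Δh = 52.54 kg/min × 2596.1 kJ/kg = 136400 kJ/min
|Q| = 2273.3 kW = 8183.8 MJ/h

Q = 8180 MJ/h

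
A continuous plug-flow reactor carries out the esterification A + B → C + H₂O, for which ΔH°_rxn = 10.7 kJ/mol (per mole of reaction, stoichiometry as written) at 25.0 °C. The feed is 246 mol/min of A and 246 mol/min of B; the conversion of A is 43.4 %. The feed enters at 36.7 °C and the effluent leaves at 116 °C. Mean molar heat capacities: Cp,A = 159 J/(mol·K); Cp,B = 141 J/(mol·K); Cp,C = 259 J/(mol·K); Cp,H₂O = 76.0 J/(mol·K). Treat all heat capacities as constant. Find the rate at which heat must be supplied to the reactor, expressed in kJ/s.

Q_in = 122 kJ/s

Extent of reaction ξ = 0.434 × 246 = 106.76 mol/min
Reaction term: ξ·ΔH°_rxn = 106.76 × 10.7 = 1142.4 kJ/min
Sensible, feed 36.7→25 °C: -863.46 kJ/min
Outlet flows (mol/min): A 139.24, B 139.24, C 106.76, H₂O 106.76
Sensible, products 25→116 °C: 7055.8 kJ/min
Q = ΔH = 7334.8 kJ/min = 122.25 kW
Heat supplied = 122.25 kJ/s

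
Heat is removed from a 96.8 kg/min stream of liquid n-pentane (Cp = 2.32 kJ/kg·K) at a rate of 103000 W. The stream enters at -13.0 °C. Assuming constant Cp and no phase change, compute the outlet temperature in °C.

Q = 103000 W = 6180 kJ/min
ΔT = Q/(ṁ·Cp) = 6180/(96.8×2.32) = 27.519 K
T_out = -13.0 − 27.519 = -40.519 °C

T_out = -40.5 °C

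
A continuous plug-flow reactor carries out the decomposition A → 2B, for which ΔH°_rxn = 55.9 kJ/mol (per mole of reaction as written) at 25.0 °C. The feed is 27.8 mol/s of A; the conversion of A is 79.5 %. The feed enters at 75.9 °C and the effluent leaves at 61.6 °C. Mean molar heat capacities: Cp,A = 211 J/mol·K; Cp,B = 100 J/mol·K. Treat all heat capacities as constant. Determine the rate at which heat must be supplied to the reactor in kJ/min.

Extent of reaction ξ = 0.795 × 27.8 = 22.101 mol/s
Reaction term: ξ·ΔH°_rxn = 22.101 × 55.9 = 1235.4 kJ/s
Sensible, feed 75.9→25 °C: -298.57 kJ/s
Outlet flows (mol/s): A 5.699, B 44.202
Sensible, products 25→61.6 °C: 205.79 kJ/s
Q = ΔH = 1142.7 kJ/s = 1142.7 kW
Heat supplied = 68560 kJ/min

Q_in = 68600 kJ/min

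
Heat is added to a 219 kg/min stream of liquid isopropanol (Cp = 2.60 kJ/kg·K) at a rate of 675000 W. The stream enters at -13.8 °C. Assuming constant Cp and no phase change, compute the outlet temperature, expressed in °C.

T_out = 57.3 °C

Q = 675000 W = 40500 kJ/min
ΔT = Q/(ṁ·Cp) = 40500/(219×2.60) = 71.128 K
T_out = -13.8 + 71.128 = 57.328 °C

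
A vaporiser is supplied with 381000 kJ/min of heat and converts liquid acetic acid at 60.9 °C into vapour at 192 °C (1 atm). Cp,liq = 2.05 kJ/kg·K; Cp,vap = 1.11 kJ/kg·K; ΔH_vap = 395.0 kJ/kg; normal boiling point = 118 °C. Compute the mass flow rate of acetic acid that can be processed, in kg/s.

Δh = 2.05×(118−60.9) + 395.0 + 1.11×(192−118) = 594.19 kJ/kg
Q = 381000 kJ/min = 6350 kJ/s = 6350 kJ/s
ṁ = Q/Δh = 6350 / 594.19 = 10.687 kg/s

ṁ = 10.7 kg/s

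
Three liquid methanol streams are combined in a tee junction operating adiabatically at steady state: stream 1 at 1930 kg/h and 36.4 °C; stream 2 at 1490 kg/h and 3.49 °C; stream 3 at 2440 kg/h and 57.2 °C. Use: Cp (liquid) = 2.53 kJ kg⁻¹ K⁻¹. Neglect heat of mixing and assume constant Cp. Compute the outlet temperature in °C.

T_out = 36.7 °C

Energy balance with Q = 0: Σ ṁᵢCp,ᵢ(T_out − Tᵢ) = 0
T_out = Σ ṁᵢCp,ᵢTᵢ / Σ ṁᵢCp,ᵢ
      = 544000 / 14826 = 36.693 °C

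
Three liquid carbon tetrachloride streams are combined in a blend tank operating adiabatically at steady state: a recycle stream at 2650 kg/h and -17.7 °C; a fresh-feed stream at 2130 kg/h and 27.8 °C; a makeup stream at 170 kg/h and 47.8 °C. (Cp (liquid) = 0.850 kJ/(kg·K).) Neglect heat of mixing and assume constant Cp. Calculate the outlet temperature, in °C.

Energy balance with Q = 0: Σ ṁᵢCp,ᵢ(T_out − Tᵢ) = 0
T_out = Σ ṁᵢCp,ᵢTᵢ / Σ ṁᵢCp,ᵢ
      = 17370 / 4207.5 = 4.1283 °C

T_out = 4.13 °C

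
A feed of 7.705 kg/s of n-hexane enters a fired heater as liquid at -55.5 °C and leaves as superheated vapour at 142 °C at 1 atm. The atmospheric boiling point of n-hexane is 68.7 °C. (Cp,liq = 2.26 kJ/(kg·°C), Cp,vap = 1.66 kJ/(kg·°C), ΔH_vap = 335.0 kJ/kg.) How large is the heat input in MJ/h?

liquid -55.5→68.7 °C: 280.69 kJ/kg
vaporisation at 68.7 °C: 335 kJ/kg
vapour 68.7→142 °C: 121.68 kJ/kg
Δh = 280.69 + 335 + 121.68 = 737.37 kJ/kg
Q = ṁ·Δh = 7.705 kg/s × 737.37 kJ/kg = 5681.4 kJ/s
|Q| = 5681.4 kW = 20453 MJ/h

Q = 20500 MJ/h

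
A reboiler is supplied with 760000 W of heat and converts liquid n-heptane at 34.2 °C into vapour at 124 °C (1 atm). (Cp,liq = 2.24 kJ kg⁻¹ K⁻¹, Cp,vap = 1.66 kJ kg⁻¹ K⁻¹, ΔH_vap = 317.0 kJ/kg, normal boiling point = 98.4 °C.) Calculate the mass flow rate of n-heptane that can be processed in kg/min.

ṁ = 90.6 kg/min

Δh = 2.24×(98.4−34.2) + 317.0 + 1.66×(124−98.4) = 503.3 kJ/kg
Q = 760000 W = 760 kJ/s = 45600 kJ/min
ṁ = Q/Δh = 45600 / 503.3 = 90.601 kg/min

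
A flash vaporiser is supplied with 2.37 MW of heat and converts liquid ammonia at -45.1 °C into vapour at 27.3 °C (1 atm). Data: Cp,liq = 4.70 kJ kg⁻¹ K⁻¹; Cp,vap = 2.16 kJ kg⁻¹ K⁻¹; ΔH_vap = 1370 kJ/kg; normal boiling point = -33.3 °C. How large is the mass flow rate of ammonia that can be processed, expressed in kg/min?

ṁ = 91.4 kg/min

Δh = 4.70×(-33.3−-45.1) + 1370 + 2.16×(27.3−-33.3) = 1556.4 kJ/kg
Q = 2.37 MW = 2370 kJ/s = 142200 kJ/min
ṁ = Q/Δh = 142200 / 1556.4 = 91.367 kg/min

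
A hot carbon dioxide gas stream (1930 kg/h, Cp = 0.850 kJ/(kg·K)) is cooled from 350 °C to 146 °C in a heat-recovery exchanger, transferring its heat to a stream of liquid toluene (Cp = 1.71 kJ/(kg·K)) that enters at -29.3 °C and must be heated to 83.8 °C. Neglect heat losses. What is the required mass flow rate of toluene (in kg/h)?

ṁ_c = 1730 kg/h

Heat released by hot stream: Q = 1930 × 0.850 × (350 − 146) = 334660 kJ/h
Energy balance on cold side (adiabatic exchanger): Q = ṁ_c·Cp_c·(T_c,out − T_c,in)
ṁ_c = 334660 / [1.71 × (83.8 − -29.3)] = 1730.4 kg/h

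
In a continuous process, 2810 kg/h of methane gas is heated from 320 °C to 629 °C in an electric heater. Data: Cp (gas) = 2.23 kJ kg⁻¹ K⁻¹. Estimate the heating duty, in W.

Q = ṁ·Cp·ΔT = 2810 × 2.23 × (629 − 320) = 1.9363e+06 kJ/h
Converting: 1.9363e+06 / 3600 s = 537.86 kW
Heating duty = 537860 W

Q = 538000 W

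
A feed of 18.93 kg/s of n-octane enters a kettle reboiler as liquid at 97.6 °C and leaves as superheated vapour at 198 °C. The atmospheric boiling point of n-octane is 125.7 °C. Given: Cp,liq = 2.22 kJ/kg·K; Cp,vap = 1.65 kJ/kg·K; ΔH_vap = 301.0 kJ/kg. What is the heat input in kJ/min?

liquid 97.6→125.7 °C: 62.382 kJ/kg
vaporisation at 125.7 °C: 301 kJ/kg
vapour 125.7→198 °C: 119.29 kJ/kg
Δh = 62.382 + 301 + 119.29 = 482.68 kJ/kg
Q = ṁ·Δh = 18.93 kg/s × 482.68 kJ/kg = 9137.1 kJ/s
|Q| = 9137.1 kW = 548220 kJ/min

Q = 548000 kJ/min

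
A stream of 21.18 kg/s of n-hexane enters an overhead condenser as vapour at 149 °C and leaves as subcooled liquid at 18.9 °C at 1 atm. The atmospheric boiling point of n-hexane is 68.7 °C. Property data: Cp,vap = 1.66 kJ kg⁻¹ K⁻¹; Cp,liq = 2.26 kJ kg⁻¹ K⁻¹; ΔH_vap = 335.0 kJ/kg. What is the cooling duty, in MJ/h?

vapour 149→68.7 °C: -133.3 kJ/kg
condensation at 68.7 °C: -335 kJ/kg
liquid 68.7→18.9 °C: -112.55 kJ/kg
Δh = -133.3 + -335 + -112.55 = -580.85 kJ/kg
Q = ṁ·Δh = 21.18 kg/s × -580.85 kJ/kg = -12302 kJ/s
|Q| = 12302 kW = 44288 MJ/h

Q_c = 44300 MJ/h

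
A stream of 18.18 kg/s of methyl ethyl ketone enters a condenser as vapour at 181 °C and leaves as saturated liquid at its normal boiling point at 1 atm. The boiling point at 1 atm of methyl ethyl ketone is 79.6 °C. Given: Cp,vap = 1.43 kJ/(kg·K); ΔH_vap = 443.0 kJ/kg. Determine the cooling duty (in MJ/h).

Q_c = 38500 MJ/h

vapour 181→79.6 °C: -145 kJ/kg
condensation at 79.6 °C: -443 kJ/kg
Δh = -145 + -443 = -588 kJ/kg
Q = ṁ·Δh = 18.18 kg/s × -588 kJ/kg = -10690 kJ/s
|Q| = 10690 kW = 38484 MJ/h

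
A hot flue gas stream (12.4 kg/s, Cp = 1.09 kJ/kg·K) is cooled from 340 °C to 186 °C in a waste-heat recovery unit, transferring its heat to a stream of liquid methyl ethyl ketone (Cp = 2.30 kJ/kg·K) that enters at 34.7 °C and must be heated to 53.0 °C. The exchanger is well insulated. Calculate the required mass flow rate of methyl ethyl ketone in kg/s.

Heat released by hot stream: Q = 12.4 × 1.09 × (340 − 186) = 2081.5 kJ/s
Energy balance on cold side (adiabatic exchanger): Q = ṁ_c·Cp_c·(T_c,out − T_c,in)
ṁ_c = 2081.5 / [2.30 × (53.0 − 34.7)] = 49.453 kg/s

ṁ_c = 49.5 kg/s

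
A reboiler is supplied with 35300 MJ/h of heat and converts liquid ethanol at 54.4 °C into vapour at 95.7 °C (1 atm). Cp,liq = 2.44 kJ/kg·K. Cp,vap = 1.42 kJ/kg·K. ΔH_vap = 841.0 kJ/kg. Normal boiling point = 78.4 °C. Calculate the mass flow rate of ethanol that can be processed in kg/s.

Δh = 2.44×(78.4−54.4) + 841.0 + 1.42×(95.7−78.4) = 924.13 kJ/kg
Q = 35300 MJ/h = 9805.6 kJ/s = 9805.6 kJ/s
ṁ = Q/Δh = 9805.6 / 924.13 = 10.611 kg/s

ṁ = 10.6 kg/s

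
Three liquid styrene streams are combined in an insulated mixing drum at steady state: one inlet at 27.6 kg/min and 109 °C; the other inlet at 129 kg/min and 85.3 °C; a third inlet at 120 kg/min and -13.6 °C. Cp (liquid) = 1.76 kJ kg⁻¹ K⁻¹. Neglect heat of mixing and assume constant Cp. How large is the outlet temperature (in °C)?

T_out = 44.8 °C

No heat crosses the boundary, so H_out = H_in.
T_out = Σ ṁᵢCp,ᵢTᵢ / Σ ṁᵢCp,ᵢ
      = 21789 / 486.82 = 44.758 °C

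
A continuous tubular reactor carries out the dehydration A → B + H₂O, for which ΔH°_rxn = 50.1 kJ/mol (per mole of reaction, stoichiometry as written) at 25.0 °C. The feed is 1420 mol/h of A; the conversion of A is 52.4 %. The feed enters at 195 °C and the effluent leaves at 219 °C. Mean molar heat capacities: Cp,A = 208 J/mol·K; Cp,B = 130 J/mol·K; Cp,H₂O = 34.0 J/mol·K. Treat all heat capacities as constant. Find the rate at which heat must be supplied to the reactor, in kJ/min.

Q_in = 634 kJ/min

Extent of reaction ξ = 0.524 × 1420 = 744.08 mol/h
Reaction term: ξ·ΔH°_rxn = 744.08 × 50.1 = 37278 kJ/h
Sensible, feed 195→25 °C: -50211 kJ/h
Outlet flows (mol/h): A 675.92, B 744.08, H₂O 744.08
Sensible, products 25→219 °C: 50948 kJ/h
Q = ΔH = 38016 kJ/h = 10.56 kW
Heat supplied = 633.59 kJ/min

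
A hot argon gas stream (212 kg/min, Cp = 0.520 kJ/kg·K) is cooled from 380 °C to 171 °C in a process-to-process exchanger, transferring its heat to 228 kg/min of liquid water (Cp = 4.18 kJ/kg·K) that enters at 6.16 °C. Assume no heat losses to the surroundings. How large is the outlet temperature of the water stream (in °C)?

Heat released by hot stream: Q = 212 × 0.520 × (380 − 171) = 23040 kJ/min
Energy balance on cold side (adiabatic exchanger): Q = ṁ_c·Cp_c·(T_c,out − T_c,in)
T_c,out = 6.16 + 23040/(228 × 4.18) = 30.335 °C

T_c,out = 30.3 °C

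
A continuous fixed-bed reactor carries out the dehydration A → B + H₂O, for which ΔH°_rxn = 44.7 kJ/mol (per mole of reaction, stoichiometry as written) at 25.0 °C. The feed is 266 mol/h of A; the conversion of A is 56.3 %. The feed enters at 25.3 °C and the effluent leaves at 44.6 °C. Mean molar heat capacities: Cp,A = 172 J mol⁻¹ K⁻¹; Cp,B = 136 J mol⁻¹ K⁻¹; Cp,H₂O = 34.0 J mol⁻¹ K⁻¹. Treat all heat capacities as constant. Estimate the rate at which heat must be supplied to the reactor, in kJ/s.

Extent of reaction ξ = 0.563 × 266 = 149.76 mol/h
Reaction term: ξ·ΔH°_rxn = 149.76 × 44.7 = 6694.2 kJ/h
Sensible, feed 25.3→25 °C: -13.726 kJ/h
Outlet flows (mol/h): A 116.24, B 149.76, H₂O 149.76
Sensible, products 25→44.6 °C: 890.87 kJ/h
Q = ΔH = 7571.3 kJ/h = 2.1031 kW
Heat supplied = 2.1031 kJ/s

Q_in = 2.10 kJ/s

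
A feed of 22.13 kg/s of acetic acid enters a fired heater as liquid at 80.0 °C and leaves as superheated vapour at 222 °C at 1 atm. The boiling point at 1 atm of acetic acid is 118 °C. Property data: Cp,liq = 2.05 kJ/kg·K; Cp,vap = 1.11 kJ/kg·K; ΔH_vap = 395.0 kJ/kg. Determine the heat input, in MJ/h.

Q = 46900 MJ/h

liquid 80.0→118 °C: 77.9 kJ/kg
vaporisation at 118 °C: 395 kJ/kg
vapour 118→222 °C: 115.44 kJ/kg
Δh = 77.9 + 395 + 115.44 = 588.34 kJ/kg
Q = ṁ·Δh = 22.13 kg/s × 588.34 kJ/kg = 13020 kJ/s
|Q| = 13020 kW = 46872 MJ/h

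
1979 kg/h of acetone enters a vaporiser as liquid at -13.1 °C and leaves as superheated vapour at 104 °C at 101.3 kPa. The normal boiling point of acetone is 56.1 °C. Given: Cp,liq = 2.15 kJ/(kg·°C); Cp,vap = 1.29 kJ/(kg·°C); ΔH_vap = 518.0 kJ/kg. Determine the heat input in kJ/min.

liquid -13.1→56.1 °C: 148.78 kJ/kg
vaporisation at 56.1 °C: 518 kJ/kg
vapour 56.1→104 °C: 61.791 kJ/kg
Δh = 148.78 + 518 + 61.791 = 728.57 kJ/kg
Q = ṁ·Δh = 1979 kg/h × 728.57 kJ/kg = 1.4418e+06 kJ/h
|Q| = 400.51 kW = 24031 kJ/min

Q = 24000 kJ/min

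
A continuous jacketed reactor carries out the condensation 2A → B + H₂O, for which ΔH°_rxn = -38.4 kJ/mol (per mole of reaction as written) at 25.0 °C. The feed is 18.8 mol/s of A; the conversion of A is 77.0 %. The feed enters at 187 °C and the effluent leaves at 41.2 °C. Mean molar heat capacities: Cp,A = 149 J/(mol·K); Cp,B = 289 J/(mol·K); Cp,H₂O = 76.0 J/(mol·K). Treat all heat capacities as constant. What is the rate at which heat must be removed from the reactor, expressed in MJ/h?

Q_out = 2440 MJ/h

Extent of reaction ξ = 0.770 × 18.8 / 2 = 7.238 mol/s
Reaction term: ξ·ΔH°_rxn = 7.238 × -38.4 = -277.94 kJ/s
Sensible, feed 187→25 °C: -453.79 kJ/s
Outlet flows (mol/s): A 4.324, B 7.238, H₂O 7.238
Sensible, products 25→41.2 °C: 53.236 kJ/s
Q = ΔH = -678.5 kJ/s = -678.5 kW
Heat removed = 2442.6 MJ/h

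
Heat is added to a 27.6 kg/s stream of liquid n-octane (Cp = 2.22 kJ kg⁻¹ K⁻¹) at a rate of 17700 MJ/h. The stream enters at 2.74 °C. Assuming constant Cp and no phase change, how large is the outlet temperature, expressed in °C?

T_out = 83.0 °C

Q = 17700 MJ/h = 4916.7 kJ/s
ΔT = Q/(ṁ·Cp) = 4916.7/(27.6×2.22) = 80.243 K
T_out = 2.74 + 80.243 = 82.983 °C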